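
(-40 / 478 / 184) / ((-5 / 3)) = 3 / 10994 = 0.00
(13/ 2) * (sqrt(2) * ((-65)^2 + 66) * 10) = 278915 * sqrt(2) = 394445.38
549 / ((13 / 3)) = 1647 / 13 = 126.69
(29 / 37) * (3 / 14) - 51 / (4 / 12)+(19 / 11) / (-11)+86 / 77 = -9519045 / 62678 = -151.87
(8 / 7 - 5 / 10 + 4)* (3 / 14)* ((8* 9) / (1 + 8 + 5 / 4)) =14040 / 2009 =6.99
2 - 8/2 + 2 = 0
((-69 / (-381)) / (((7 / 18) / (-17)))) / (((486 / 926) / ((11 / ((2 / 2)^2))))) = -3982726 / 24003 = -165.93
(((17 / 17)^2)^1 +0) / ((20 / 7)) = 7 / 20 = 0.35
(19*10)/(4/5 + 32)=475/82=5.79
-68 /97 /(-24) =0.03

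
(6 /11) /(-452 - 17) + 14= 72220 /5159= 14.00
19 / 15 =1.27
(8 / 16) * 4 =2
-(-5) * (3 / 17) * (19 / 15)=19 / 17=1.12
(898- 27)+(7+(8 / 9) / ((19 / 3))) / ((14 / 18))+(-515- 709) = -45728 / 133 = -343.82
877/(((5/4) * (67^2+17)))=1754/11265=0.16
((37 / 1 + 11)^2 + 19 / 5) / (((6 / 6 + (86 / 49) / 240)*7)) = 1938552 / 5923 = 327.29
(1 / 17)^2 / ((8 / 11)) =0.00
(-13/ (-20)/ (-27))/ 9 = -13/ 4860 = -0.00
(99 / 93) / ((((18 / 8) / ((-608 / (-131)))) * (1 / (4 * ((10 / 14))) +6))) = 535040 / 1547241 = 0.35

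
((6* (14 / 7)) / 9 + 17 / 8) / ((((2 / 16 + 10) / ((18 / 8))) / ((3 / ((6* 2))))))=0.19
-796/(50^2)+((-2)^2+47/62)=172037/38750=4.44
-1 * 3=-3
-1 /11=-0.09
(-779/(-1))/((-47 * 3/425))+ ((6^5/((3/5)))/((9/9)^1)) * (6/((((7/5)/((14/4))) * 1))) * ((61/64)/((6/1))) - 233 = 15961313/564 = 28300.20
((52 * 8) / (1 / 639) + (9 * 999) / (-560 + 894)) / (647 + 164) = 88794207 / 270874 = 327.81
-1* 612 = -612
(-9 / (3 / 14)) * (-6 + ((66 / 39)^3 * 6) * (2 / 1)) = -4812948 / 2197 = -2190.69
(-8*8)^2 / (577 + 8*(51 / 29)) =118784 / 17141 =6.93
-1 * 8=-8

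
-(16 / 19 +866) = -866.84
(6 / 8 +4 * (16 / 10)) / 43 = 143 / 860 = 0.17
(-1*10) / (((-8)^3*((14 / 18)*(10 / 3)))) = 27 / 3584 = 0.01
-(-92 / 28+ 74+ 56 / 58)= -14551 / 203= -71.68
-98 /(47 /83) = -8134 /47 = -173.06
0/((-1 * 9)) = 0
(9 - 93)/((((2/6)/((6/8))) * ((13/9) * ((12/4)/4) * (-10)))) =1134/65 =17.45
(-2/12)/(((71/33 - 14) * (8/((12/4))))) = 0.01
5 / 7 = 0.71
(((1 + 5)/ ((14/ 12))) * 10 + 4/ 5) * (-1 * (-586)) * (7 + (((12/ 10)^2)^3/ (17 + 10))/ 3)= 117780390808/ 546875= 215369.86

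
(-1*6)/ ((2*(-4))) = 3/ 4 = 0.75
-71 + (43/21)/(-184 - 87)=-404104/5691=-71.01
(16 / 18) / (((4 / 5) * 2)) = 5 / 9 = 0.56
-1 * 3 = -3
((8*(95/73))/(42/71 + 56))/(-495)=-5396/14519043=-0.00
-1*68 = -68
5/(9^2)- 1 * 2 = -157/81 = -1.94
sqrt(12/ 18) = sqrt(6)/ 3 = 0.82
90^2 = 8100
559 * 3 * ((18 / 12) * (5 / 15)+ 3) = 5869.50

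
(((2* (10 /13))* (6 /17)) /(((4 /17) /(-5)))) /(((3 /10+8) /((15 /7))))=-22500 /7553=-2.98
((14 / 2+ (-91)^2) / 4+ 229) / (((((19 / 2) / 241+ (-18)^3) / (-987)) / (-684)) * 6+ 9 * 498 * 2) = 124791688476 / 486147860659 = 0.26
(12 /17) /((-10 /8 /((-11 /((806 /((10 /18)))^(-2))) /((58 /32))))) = 444538119168 /61625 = 7213600.31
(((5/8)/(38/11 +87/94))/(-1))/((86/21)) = -0.03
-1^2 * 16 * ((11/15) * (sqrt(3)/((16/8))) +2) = -32 - 88 * sqrt(3)/15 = -42.16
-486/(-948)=81/158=0.51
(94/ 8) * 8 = 94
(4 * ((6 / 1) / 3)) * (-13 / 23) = -104 / 23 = -4.52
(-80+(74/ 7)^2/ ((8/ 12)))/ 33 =4294/ 1617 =2.66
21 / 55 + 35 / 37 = 1.33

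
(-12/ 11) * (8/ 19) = -96/ 209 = -0.46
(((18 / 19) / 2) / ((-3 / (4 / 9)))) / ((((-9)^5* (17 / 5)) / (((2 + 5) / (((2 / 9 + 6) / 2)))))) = 5 / 6357609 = 0.00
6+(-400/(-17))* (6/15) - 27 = -197/17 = -11.59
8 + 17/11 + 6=171/11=15.55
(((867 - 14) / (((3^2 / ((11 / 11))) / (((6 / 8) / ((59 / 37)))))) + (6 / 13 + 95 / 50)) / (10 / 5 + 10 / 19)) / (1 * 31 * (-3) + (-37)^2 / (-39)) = -0.15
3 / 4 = 0.75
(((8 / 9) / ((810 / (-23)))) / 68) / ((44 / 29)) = -667 / 2726460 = -0.00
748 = 748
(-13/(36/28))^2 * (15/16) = 41405/432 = 95.84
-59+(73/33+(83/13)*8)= -2450/429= -5.71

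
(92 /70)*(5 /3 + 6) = 1058 /105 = 10.08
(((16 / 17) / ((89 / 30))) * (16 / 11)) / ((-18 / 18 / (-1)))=7680 / 16643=0.46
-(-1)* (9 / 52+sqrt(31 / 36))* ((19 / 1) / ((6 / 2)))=57 / 52+19* sqrt(31) / 18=6.97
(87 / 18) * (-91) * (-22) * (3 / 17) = 29029 / 17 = 1707.59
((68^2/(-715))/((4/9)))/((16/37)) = -96237/2860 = -33.65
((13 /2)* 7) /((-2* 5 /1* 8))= -91 /160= -0.57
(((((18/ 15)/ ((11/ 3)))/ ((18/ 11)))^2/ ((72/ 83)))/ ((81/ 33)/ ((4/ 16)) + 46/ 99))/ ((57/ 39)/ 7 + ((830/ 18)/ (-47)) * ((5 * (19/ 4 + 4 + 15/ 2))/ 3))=-105432327/ 619818512900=-0.00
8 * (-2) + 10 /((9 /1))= -134 /9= -14.89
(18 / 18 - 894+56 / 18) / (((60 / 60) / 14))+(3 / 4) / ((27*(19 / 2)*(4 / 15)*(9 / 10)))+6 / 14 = -178946765 / 14364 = -12458.00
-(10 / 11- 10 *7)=760 / 11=69.09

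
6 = 6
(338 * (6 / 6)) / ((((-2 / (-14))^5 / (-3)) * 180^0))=-17042298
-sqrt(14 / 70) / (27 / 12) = -4*sqrt(5) / 45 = -0.20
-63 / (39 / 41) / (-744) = 287 / 3224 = 0.09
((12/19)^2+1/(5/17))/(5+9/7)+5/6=342547/238260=1.44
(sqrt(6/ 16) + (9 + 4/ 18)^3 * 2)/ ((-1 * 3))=-1143574/ 2187 - sqrt(6)/ 12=-523.10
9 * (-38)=-342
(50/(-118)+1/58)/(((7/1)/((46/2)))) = -31993/23954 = -1.34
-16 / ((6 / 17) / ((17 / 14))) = -1156 / 21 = -55.05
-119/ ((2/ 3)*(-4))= 44.62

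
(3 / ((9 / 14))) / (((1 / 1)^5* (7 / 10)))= 20 / 3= 6.67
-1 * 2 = -2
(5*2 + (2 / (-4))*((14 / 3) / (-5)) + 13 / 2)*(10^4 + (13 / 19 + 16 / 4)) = 32251767 / 190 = 169746.14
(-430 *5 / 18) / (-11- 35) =1075 / 414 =2.60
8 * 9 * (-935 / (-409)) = 67320 / 409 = 164.60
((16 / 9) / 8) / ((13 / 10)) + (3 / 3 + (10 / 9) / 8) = 613 / 468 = 1.31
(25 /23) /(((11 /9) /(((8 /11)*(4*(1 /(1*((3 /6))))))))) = 14400 /2783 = 5.17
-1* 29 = -29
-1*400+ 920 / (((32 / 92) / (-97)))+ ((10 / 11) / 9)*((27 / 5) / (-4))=-5653233 / 22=-256965.14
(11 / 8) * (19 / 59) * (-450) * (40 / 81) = -98.40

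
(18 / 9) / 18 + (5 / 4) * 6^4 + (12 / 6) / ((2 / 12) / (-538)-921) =1620.11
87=87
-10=-10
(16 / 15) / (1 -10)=-0.12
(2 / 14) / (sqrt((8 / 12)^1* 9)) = sqrt(6) / 42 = 0.06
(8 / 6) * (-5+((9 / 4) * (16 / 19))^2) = -1.88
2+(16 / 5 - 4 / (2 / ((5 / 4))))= 27 / 10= 2.70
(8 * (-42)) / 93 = -112 / 31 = -3.61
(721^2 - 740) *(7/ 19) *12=43604484/ 19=2294972.84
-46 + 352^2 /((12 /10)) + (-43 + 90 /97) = 30021091 /291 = 103165.26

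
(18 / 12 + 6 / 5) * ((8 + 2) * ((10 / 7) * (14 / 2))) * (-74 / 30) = -666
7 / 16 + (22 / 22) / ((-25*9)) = 0.43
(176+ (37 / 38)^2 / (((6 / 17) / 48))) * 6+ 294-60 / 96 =6131203 / 2888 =2122.99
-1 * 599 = -599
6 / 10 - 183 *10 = -9147 / 5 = -1829.40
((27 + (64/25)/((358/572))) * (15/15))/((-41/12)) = -1669548/183475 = -9.10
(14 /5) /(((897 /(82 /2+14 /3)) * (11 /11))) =1918 /13455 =0.14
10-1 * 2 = 8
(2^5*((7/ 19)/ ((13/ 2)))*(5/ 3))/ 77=320/ 8151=0.04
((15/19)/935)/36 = 1/42636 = 0.00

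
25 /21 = 1.19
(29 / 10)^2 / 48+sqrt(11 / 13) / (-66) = 0.16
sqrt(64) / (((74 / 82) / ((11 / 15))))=3608 / 555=6.50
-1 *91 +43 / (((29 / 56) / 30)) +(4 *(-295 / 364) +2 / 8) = 25303183 / 10556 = 2397.04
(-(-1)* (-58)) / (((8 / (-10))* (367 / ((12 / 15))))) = 58 / 367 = 0.16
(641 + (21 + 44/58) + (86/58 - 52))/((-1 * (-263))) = 17755/7627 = 2.33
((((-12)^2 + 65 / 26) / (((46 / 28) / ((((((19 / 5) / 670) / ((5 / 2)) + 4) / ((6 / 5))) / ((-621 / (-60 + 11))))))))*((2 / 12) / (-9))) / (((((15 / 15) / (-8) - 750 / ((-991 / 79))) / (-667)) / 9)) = 64540628045306 / 1476036409725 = 43.73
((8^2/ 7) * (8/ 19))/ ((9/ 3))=512/ 399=1.28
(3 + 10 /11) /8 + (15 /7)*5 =6901 /616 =11.20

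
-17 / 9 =-1.89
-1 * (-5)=5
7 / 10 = 0.70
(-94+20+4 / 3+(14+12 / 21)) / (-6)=610 / 63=9.68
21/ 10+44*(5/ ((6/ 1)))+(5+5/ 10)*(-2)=833/ 30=27.77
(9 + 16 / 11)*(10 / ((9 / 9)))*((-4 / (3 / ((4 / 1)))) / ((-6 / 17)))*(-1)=-156400 / 99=-1579.80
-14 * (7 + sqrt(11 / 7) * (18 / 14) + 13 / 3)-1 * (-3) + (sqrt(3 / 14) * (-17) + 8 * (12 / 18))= -451 / 3-18 * sqrt(77) / 7-17 * sqrt(42) / 14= -180.77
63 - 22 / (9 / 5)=457 / 9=50.78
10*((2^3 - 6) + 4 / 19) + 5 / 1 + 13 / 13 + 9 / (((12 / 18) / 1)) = 1581 / 38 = 41.61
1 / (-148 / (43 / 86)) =-1 / 296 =-0.00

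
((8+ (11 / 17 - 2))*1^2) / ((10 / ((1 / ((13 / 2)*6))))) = 0.02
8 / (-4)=-2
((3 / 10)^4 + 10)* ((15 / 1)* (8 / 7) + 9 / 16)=198460623 / 1120000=177.20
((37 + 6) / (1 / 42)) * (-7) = -12642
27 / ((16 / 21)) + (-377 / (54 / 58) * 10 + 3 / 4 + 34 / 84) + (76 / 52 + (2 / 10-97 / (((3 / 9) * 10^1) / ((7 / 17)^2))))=-228128809241 / 56805840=-4015.94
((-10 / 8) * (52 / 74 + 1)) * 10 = -21.28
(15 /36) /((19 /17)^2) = 1445 /4332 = 0.33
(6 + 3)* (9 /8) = 81 /8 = 10.12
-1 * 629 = -629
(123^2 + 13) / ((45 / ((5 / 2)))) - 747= 848 / 9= 94.22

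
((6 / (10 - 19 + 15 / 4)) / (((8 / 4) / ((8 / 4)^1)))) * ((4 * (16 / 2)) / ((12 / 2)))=-128 / 21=-6.10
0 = 0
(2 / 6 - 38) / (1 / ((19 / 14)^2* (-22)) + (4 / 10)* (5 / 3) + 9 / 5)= -2243615 / 145457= -15.42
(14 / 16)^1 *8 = 7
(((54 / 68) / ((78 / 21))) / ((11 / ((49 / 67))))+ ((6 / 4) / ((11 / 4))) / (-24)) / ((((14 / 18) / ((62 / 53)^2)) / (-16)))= 767477664 / 3202650451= 0.24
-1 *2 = -2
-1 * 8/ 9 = -8/ 9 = -0.89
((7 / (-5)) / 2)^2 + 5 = 549 / 100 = 5.49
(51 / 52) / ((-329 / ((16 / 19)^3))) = -52224 / 29335943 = -0.00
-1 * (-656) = 656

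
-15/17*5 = -75/17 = -4.41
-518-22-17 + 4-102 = -655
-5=-5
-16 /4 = -4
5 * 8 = 40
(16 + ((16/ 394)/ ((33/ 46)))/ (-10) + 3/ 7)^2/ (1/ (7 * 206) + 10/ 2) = 2876496879174014/ 53332737536925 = 53.93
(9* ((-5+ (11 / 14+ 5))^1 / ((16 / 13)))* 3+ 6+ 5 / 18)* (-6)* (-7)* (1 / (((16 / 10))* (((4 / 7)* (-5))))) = -216.04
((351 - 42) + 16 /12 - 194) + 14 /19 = 117.07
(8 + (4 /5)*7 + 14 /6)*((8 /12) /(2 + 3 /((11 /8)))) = 2629 /1035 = 2.54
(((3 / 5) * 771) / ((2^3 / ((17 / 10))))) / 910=39321 / 364000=0.11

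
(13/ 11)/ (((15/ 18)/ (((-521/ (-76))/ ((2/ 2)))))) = 9.72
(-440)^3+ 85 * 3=-85183745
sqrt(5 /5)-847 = -846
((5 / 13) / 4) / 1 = 0.10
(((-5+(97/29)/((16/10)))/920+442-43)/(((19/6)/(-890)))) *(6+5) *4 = -250120456245/50692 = -4934120.89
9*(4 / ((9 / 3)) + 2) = 30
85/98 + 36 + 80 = 11453/98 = 116.87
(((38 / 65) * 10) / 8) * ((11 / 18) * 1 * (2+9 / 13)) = 7315 / 6084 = 1.20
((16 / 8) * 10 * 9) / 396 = 5 / 11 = 0.45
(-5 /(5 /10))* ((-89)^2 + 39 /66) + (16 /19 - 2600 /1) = -17099349 /209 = -81815.07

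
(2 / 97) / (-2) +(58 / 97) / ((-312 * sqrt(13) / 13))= -1 / 97-29 * sqrt(13) / 15132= -0.02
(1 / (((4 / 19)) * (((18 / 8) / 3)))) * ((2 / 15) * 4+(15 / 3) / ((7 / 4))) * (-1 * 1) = -6764 / 315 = -21.47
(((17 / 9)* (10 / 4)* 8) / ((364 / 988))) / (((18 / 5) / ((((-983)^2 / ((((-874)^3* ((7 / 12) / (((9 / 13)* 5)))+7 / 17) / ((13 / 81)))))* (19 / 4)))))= -163819443256625 / 878413350931074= -0.19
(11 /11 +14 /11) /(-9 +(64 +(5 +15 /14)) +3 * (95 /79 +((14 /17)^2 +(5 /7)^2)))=55935950 /1679614761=0.03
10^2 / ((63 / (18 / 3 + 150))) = 5200 / 21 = 247.62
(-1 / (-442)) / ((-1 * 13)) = -1 / 5746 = -0.00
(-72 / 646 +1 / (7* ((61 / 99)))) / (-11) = -16605 / 1517131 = -0.01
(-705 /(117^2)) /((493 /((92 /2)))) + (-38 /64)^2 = 801021359 /2303548416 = 0.35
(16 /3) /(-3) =-16 /9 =-1.78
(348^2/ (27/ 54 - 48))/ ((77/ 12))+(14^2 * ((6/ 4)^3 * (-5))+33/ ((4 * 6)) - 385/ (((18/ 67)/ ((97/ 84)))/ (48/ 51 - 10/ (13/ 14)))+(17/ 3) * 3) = 1463960087893/ 116396280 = 12577.38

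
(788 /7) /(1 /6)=4728 /7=675.43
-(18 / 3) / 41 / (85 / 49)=-294 / 3485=-0.08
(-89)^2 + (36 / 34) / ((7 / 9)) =942761 / 119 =7922.36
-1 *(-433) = 433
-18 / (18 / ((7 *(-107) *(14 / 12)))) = 5243 / 6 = 873.83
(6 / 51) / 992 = 1 / 8432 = 0.00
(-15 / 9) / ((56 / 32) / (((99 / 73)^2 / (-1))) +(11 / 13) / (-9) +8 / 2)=-0.56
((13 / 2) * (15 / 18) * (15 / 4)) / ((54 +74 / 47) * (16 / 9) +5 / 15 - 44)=137475 / 373136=0.37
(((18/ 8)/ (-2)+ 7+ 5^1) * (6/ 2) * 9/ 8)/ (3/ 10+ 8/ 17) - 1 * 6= 174513/ 4192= 41.63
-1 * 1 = -1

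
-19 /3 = -6.33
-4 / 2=-2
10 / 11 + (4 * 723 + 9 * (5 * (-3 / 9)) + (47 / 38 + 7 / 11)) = 1203749 / 418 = 2879.78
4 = 4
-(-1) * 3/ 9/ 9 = 1/ 27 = 0.04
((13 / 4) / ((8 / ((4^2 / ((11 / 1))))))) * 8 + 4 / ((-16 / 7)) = 131 / 44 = 2.98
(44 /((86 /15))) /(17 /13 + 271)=143 /5074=0.03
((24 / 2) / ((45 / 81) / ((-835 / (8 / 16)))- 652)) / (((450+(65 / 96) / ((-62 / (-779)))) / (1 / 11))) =-0.00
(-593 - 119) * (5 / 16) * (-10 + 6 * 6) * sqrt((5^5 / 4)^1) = -161695.67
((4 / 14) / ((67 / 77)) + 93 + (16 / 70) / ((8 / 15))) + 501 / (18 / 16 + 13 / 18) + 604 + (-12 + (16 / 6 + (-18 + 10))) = 25440236 / 26733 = 951.64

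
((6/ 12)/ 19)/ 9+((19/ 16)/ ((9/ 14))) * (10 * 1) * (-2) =-6317/ 171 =-36.94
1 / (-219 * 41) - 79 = -79.00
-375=-375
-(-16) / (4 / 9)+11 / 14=515 / 14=36.79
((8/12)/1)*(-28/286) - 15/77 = -71/273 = -0.26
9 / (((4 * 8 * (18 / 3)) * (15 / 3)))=3 / 320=0.01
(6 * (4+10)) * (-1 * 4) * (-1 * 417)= 140112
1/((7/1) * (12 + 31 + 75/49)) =7/2182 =0.00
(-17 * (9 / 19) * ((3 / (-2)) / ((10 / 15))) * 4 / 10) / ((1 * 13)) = 1377 / 2470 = 0.56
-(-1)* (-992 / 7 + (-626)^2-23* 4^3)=2731836 / 7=390262.29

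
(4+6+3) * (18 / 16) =117 / 8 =14.62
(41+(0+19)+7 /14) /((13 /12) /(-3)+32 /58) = 63162 /199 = 317.40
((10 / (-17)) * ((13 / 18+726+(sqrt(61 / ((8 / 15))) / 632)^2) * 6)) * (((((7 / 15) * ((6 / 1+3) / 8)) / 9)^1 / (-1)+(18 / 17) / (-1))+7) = -250814534801611 / 16622429184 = -15088.92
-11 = -11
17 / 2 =8.50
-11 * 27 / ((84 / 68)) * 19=-31977 / 7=-4568.14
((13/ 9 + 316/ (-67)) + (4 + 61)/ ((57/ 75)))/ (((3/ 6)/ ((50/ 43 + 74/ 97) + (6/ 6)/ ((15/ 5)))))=1238999144/ 3333987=371.63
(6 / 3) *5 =10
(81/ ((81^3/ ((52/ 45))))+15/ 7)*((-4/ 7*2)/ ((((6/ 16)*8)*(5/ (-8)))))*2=566916992/ 217005075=2.61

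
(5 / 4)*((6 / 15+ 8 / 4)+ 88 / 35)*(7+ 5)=516 / 7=73.71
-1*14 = -14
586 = 586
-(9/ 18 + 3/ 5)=-11/ 10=-1.10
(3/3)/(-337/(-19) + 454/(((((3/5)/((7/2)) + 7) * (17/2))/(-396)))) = -81073/237674741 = -0.00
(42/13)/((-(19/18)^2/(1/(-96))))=567/18772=0.03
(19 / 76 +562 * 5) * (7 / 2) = 78687 / 8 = 9835.88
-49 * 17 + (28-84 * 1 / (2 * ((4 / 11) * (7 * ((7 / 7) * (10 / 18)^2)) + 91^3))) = -77214738361 / 95918923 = -805.00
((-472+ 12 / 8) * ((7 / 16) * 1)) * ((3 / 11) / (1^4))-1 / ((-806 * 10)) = -39818327 / 709280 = -56.14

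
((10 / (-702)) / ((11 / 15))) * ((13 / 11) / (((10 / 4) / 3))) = -10 / 363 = -0.03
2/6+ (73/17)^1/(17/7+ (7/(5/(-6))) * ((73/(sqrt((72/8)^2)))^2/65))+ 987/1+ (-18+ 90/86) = 793324178656/818135931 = 969.67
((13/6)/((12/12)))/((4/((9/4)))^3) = 0.39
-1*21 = -21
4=4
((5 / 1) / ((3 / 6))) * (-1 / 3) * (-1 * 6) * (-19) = -380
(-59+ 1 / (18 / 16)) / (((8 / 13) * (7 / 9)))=-6799 / 56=-121.41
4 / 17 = 0.24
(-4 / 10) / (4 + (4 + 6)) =-1 / 35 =-0.03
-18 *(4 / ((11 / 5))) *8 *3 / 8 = -1080 / 11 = -98.18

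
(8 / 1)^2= 64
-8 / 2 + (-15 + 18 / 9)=-17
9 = 9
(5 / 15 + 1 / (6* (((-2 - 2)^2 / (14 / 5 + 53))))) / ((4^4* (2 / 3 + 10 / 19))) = 8341 / 2785280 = 0.00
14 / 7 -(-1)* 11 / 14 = 39 / 14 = 2.79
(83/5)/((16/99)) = 8217/80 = 102.71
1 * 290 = 290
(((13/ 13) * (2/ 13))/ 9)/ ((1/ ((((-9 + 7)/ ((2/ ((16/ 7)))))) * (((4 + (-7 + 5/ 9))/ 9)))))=704/ 66339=0.01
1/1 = 1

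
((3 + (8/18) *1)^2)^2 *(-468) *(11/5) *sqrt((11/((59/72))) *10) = -2113016048 *sqrt(3245)/71685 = -1679120.47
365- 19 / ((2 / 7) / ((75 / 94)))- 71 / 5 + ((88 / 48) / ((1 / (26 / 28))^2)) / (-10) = 164480303 / 552720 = 297.58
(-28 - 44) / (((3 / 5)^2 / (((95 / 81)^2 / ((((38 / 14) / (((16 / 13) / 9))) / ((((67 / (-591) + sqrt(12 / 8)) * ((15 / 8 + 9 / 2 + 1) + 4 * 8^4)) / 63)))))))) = 128407510000 / 314081631 - 958265000 * sqrt(6) / 531441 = -4007.95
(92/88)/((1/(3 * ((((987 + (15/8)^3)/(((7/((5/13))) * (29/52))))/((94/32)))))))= 175508055/1679216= 104.52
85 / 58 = 1.47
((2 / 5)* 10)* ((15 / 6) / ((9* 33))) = 10 / 297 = 0.03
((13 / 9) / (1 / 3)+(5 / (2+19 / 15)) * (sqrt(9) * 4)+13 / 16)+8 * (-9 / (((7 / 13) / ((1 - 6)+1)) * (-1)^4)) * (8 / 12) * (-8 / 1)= -6653945 / 2352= -2829.06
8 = 8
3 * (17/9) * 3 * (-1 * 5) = -85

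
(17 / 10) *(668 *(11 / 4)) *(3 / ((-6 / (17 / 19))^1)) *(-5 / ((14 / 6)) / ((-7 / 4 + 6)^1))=93687 / 133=704.41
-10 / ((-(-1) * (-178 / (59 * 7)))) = 2065 / 89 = 23.20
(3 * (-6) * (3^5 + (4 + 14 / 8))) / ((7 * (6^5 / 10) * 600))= -199 / 145152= -0.00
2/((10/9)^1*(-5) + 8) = 9/11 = 0.82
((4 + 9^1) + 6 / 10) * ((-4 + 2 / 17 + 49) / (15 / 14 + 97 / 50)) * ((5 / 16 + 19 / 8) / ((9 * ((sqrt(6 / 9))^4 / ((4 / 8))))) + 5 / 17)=36804495 / 286688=128.38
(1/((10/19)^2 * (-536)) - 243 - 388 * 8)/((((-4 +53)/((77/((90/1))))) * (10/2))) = -1973395171/168840000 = -11.69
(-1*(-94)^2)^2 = 78074896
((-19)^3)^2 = 47045881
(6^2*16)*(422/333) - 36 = 693.95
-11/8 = -1.38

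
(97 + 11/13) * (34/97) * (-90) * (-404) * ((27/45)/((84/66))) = 5189241024/8827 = 587882.75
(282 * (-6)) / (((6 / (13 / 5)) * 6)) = -611 / 5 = -122.20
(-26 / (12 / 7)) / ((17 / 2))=-91 / 51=-1.78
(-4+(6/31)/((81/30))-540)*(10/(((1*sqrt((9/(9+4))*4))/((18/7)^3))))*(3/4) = -122922360*sqrt(13)/10633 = -41681.83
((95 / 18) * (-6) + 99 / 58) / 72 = -5213 / 12528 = -0.42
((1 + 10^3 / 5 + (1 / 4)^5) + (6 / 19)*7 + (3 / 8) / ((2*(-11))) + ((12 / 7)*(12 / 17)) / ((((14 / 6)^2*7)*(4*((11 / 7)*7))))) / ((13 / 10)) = 682696027865 / 4367745536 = 156.30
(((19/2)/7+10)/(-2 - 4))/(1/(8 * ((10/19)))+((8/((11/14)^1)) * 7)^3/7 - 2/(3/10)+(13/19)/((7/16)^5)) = -193086067020/5279703524568871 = -0.00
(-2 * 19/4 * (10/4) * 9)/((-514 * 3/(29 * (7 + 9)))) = 16530/257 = 64.32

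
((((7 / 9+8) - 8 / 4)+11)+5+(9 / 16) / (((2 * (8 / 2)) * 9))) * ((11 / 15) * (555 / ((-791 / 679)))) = -1036284271 / 130176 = -7960.64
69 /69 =1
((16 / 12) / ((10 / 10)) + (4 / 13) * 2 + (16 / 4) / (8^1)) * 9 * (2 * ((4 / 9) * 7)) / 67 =5348 / 2613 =2.05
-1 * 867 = -867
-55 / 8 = -6.88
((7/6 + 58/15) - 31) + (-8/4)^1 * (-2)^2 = -1019/30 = -33.97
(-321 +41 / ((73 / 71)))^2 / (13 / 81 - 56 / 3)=-34113351204 / 7988171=-4270.48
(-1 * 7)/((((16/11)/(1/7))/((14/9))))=-77/72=-1.07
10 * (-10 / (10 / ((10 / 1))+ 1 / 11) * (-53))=14575 / 3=4858.33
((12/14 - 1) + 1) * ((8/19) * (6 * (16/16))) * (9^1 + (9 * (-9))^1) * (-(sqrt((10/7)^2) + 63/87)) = 476928/1421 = 335.63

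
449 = 449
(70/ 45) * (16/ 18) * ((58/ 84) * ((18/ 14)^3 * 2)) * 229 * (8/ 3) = 850048/ 343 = 2478.27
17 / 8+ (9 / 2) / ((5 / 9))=409 / 40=10.22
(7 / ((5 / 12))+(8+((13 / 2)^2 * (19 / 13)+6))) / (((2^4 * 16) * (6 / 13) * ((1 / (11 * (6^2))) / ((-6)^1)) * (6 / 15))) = -2382237 / 512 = -4652.81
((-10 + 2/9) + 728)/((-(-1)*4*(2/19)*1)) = 15352/9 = 1705.78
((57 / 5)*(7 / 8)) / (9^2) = 133 / 1080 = 0.12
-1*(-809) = 809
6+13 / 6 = 49 / 6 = 8.17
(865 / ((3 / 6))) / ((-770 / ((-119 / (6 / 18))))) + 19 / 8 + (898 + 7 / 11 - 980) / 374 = 804.25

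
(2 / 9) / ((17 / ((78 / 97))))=52 / 4947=0.01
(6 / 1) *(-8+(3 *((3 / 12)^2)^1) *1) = -375 / 8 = -46.88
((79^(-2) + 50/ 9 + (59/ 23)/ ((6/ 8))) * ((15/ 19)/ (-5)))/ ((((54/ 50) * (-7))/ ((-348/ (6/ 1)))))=-884956750/ 81388881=-10.87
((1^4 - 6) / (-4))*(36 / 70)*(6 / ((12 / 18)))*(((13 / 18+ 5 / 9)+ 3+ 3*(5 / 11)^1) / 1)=10053 / 308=32.64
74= 74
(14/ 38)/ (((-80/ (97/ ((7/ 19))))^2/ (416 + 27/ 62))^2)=404787017306408486419/ 54005432320000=7495301.86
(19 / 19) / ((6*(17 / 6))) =1 / 17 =0.06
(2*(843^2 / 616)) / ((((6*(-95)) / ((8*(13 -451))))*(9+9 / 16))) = 184452896 / 124355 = 1483.28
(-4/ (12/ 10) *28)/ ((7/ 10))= -400/ 3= -133.33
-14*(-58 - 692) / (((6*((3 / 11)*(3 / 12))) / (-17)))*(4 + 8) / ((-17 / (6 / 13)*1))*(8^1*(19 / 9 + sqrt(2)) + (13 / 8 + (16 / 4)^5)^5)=161324975031619658463.07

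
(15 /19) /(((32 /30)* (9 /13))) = 325 /304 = 1.07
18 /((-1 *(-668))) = 9 /334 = 0.03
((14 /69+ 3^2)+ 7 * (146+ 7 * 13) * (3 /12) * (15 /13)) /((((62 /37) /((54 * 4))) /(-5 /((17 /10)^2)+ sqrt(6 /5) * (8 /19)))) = -291389152500 /2678741+ 932445288 * sqrt(30) /176111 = -79778.43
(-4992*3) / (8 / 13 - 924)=48672 / 3001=16.22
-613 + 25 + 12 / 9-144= -2192 / 3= -730.67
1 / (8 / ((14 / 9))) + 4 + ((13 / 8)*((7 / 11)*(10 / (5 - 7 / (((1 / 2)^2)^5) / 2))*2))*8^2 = 1806853 / 472428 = 3.82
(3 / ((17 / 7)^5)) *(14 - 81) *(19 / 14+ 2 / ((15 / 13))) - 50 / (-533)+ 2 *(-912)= -13858672866979 / 7567837810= -1831.26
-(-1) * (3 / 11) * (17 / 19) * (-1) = -51 / 209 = -0.24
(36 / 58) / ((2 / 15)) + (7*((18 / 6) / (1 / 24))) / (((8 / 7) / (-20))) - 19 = -256196 / 29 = -8834.34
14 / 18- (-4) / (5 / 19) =719 / 45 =15.98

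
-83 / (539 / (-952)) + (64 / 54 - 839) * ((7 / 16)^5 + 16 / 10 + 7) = -25694950736057 / 3633315840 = -7072.04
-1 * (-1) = 1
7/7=1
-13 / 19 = -0.68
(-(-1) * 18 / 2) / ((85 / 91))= 819 / 85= 9.64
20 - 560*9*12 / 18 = -3340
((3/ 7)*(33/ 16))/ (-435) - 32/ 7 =-74273/ 16240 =-4.57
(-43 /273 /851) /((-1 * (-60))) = -43 /13939380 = -0.00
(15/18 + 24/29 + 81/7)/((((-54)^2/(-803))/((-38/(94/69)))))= 5655632587/55643112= 101.64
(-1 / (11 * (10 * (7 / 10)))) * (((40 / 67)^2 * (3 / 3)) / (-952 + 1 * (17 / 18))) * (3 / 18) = 4800 / 5917233707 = 0.00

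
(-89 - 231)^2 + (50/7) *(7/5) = 102410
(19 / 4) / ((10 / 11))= 209 / 40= 5.22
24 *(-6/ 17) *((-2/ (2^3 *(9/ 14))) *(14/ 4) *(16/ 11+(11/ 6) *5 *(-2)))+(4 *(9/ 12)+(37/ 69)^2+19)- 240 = -367086887/ 890307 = -412.31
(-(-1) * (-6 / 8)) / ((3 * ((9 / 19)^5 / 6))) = -2476099 / 39366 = -62.90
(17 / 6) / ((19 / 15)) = 85 / 38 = 2.24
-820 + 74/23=-18786/23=-816.78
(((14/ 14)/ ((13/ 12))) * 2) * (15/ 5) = 72/ 13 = 5.54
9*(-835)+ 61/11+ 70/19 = -1568706/209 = -7505.77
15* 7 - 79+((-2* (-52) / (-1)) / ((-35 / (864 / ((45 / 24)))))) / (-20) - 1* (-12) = -30.46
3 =3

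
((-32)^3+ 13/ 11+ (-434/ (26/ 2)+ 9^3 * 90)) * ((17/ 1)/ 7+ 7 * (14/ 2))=1689048360/ 1001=1687361.00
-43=-43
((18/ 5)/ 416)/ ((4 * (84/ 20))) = 3/ 5824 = 0.00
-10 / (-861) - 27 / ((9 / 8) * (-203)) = 3242 / 24969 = 0.13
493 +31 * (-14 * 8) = -2979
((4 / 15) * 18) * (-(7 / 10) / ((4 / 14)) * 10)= -588 / 5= -117.60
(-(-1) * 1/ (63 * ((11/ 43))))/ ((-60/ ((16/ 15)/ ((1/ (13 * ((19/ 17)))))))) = -42484/ 2650725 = -0.02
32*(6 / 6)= 32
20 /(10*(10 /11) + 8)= 55 /47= 1.17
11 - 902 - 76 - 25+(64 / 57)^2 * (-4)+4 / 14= -22669246 / 22743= -996.76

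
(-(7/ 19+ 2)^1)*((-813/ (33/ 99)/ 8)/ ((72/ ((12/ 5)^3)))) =65853/ 475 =138.64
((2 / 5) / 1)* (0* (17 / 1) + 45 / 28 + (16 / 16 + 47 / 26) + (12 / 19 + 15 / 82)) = 1482811 / 708890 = 2.09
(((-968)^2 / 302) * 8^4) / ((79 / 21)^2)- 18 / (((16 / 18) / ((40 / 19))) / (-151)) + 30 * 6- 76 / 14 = 113385309576964 / 125338003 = 904636.32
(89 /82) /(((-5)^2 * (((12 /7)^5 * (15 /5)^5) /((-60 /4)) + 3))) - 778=-6348751983083 /8160347670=-778.00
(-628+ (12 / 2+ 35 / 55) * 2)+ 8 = -6674 / 11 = -606.73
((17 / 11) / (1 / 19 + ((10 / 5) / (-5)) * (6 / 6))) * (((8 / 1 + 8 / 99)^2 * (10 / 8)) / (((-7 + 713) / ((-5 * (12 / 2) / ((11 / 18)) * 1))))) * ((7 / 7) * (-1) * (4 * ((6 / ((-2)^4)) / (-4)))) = 1615000000 / 170553009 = 9.47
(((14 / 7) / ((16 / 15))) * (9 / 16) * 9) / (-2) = -1215 / 256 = -4.75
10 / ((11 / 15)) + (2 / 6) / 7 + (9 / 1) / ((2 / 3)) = 12559 / 462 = 27.18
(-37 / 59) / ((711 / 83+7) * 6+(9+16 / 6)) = -9213 / 1543499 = -0.01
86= 86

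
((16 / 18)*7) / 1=56 / 9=6.22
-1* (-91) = 91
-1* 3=-3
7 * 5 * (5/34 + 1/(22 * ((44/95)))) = 141225/16456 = 8.58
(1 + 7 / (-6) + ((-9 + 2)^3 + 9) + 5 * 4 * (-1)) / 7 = -2125 / 42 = -50.60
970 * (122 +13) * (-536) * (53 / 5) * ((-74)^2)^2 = -22310178069899520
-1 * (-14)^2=-196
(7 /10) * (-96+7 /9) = -5999 /90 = -66.66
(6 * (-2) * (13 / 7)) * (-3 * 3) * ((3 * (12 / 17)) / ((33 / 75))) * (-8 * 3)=-30326400 / 1309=-23167.61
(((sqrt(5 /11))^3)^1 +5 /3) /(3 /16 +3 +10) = 0.15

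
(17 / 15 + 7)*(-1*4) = -488 / 15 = -32.53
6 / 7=0.86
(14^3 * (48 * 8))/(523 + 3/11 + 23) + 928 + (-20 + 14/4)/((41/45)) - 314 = 414683853/164246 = 2524.77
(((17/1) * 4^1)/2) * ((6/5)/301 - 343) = -17551106/1505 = -11661.86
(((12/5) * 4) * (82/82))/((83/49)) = 2352/415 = 5.67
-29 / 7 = -4.14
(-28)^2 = 784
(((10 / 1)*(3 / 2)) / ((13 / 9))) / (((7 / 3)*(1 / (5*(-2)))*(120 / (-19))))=2565 / 364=7.05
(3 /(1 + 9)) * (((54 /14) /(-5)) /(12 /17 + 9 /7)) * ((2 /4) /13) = -459 /102700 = -0.00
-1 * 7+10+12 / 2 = 9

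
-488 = -488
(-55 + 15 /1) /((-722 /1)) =20 /361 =0.06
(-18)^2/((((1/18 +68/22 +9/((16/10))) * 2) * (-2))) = -9.23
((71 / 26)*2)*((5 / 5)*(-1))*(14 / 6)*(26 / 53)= -994 / 159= -6.25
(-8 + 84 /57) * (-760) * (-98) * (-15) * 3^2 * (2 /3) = 43747200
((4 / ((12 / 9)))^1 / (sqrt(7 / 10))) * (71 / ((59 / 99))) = 21087 * sqrt(70) / 413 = 427.18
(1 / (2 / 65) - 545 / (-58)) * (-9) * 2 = -21870 / 29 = -754.14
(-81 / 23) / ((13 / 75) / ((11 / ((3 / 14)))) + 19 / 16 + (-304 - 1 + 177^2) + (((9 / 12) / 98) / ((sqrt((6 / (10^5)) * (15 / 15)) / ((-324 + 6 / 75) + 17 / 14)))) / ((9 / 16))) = -17171740973199027600 / 151226055915012143911829 - 81002407812480000 * sqrt(15) / 151226055915012143911829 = -0.00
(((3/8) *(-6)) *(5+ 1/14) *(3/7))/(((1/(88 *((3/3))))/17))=-358479/49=-7315.90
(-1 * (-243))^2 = 59049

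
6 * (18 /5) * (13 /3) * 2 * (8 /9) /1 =832 /5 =166.40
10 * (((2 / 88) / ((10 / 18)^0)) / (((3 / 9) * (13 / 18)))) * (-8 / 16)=-135 / 286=-0.47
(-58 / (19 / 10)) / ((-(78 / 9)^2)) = 1305 / 3211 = 0.41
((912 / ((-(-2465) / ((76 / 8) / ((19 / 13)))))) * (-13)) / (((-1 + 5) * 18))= -3211 / 7395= -0.43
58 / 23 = 2.52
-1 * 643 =-643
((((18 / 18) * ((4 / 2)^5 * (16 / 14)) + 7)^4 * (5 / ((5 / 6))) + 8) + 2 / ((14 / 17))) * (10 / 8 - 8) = -1401892077303 / 9604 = -145969604.05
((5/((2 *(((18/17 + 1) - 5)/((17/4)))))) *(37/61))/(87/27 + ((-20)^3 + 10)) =96237/350779280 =0.00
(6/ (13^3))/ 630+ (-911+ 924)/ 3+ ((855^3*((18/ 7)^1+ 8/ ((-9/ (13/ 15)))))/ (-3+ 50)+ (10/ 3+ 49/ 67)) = 17398844328312619/ 726427065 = 23951261.13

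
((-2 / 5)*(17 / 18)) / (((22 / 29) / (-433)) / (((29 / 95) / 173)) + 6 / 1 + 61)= -6190601 / 1081650645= -0.01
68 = 68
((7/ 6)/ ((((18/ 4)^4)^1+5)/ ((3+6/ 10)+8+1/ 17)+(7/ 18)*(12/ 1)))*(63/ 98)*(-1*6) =-214056/ 1915439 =-0.11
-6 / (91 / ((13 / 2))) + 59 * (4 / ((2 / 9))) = 1061.57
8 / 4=2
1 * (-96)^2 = 9216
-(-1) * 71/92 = 71/92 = 0.77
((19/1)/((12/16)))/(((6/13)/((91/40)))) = 22477/180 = 124.87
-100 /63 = -1.59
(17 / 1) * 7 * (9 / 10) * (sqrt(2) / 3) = 357 * sqrt(2) / 10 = 50.49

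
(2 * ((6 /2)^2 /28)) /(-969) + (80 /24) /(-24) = -11359 /81396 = -0.14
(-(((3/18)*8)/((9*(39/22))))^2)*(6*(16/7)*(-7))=247808/369603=0.67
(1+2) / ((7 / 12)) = 36 / 7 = 5.14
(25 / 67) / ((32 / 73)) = 0.85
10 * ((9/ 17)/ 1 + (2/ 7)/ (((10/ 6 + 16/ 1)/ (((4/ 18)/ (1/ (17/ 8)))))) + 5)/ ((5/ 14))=155.04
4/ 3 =1.33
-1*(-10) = 10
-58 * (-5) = 290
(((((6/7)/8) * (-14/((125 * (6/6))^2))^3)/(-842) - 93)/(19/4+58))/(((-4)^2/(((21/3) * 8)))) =-2090995788574216692/403102874755859375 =-5.19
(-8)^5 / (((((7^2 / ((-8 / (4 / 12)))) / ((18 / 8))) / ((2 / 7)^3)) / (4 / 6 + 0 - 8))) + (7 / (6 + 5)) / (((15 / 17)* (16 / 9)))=-91345941021 / 14790160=-6176.13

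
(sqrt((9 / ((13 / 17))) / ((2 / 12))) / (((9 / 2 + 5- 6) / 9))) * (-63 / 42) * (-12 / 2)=486 * sqrt(1326) / 91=194.48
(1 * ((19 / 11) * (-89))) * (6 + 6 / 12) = -21983 / 22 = -999.23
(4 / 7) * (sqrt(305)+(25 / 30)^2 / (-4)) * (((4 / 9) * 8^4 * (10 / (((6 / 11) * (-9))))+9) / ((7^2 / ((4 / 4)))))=-745.93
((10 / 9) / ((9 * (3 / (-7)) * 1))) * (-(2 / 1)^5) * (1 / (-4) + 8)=17360 / 243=71.44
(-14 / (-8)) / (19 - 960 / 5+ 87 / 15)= -35 / 3344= -0.01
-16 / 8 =-2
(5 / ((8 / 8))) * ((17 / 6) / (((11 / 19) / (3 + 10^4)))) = 244770.38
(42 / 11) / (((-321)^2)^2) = 14 / 38930641497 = 0.00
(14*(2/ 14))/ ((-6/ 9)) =-3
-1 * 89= -89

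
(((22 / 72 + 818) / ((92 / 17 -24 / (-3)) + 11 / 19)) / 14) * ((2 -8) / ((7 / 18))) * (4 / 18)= -9515257 / 664293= -14.32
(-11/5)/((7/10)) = -22/7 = -3.14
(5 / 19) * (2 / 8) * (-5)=-25 / 76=-0.33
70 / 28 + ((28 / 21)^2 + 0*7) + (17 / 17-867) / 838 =24469 / 7542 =3.24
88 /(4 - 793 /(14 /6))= -616 /2351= -0.26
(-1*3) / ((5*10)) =-3 / 50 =-0.06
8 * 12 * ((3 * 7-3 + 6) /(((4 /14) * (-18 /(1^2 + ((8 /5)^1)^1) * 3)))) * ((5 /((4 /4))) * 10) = -58240 /3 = -19413.33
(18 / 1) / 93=6 / 31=0.19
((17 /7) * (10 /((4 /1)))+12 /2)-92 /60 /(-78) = 49513 /4095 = 12.09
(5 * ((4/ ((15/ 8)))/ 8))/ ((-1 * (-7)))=4/ 21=0.19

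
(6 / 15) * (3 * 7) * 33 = 1386 / 5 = 277.20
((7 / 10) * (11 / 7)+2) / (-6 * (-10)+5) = 31 / 650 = 0.05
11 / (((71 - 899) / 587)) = -6457 / 828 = -7.80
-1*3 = -3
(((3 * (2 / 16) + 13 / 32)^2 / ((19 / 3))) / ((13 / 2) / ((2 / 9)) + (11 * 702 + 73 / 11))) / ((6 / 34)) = 116875 / 1660311808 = 0.00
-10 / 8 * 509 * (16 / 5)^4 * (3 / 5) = -25018368 / 625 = -40029.39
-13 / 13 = -1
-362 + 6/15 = -1808/5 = -361.60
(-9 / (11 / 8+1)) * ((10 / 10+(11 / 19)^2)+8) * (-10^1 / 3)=808800 / 6859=117.92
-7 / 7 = -1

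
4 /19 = 0.21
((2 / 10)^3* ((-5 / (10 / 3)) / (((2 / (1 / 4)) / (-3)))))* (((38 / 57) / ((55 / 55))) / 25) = 3 / 25000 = 0.00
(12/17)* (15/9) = 20/17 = 1.18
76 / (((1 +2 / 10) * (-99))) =-190 / 297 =-0.64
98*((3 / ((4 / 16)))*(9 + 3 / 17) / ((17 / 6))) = 1100736 / 289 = 3808.78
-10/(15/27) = -18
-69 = -69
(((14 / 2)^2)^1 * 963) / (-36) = -5243 / 4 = -1310.75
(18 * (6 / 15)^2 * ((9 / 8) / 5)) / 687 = 27 / 28625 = 0.00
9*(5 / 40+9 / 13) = 765 / 104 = 7.36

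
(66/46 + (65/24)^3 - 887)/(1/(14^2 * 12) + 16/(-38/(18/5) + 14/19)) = 984572315489/1852817184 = 531.39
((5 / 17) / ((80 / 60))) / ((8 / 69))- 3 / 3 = 491 / 544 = 0.90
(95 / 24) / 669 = 95 / 16056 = 0.01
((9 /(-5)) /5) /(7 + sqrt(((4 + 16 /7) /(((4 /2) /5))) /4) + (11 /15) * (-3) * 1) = -3024 /33445 + 9 * sqrt(770) /6689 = -0.05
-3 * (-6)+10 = 28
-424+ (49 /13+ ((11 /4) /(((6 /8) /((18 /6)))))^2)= -3890 /13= -299.23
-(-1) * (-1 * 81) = -81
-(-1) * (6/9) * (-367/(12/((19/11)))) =-6973/198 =-35.22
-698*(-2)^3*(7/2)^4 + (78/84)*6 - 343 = 5863281/7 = 837611.57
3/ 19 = 0.16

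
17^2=289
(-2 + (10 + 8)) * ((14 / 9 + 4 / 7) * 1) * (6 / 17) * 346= 1483648 / 357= 4155.88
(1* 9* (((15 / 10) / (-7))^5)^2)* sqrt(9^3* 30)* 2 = 0.00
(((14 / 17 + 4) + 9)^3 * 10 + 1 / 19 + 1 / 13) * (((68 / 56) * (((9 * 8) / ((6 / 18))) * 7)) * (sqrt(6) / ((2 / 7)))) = 12116982200148 * sqrt(6) / 71383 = 415791205.37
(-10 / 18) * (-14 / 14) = 5 / 9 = 0.56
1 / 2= 0.50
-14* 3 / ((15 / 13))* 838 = -152516 / 5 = -30503.20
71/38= 1.87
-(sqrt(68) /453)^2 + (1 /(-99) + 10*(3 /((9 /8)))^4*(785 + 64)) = 2907320781833 /6771897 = 429321.47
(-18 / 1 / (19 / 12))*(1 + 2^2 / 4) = -432 / 19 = -22.74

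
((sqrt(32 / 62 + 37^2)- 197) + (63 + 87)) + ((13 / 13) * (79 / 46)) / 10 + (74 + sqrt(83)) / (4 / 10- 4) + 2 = -270689 / 4140- 5 * sqrt(83) / 18 + sqrt(1316105) / 31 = -30.91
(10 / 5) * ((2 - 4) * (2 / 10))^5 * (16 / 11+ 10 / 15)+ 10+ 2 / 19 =3942976 / 391875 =10.06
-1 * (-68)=68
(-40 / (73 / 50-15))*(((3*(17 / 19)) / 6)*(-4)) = -68000 / 12863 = -5.29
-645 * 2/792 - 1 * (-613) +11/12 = 40411/66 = 612.29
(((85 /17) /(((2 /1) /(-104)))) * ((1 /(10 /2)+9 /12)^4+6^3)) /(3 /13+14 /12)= -17587992747 /436000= -40339.43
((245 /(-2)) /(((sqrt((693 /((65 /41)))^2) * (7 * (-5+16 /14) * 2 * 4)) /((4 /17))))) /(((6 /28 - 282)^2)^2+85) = 4369820 /90250531570552749957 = 0.00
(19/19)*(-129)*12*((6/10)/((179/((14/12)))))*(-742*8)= 35934.36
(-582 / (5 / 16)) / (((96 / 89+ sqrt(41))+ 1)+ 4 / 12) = 1601179776 / 12540565 - 663843168 * sqrt(41) / 12540565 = -211.27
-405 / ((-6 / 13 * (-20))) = -351 / 8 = -43.88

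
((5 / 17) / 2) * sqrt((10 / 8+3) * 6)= 0.74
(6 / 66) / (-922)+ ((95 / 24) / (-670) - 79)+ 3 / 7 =-8970270499 / 114158352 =-78.58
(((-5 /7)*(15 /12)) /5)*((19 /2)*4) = -95 /14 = -6.79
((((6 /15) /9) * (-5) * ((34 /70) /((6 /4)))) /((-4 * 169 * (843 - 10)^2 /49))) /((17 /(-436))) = -436 /2261582505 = -0.00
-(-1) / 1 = 1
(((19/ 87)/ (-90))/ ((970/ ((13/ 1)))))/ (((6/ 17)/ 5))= -4199/ 9114120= -0.00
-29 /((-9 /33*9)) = 319 /27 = 11.81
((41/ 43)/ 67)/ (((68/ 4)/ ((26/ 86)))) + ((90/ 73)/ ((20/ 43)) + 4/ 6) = 3060267437/ 922432818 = 3.32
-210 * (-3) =630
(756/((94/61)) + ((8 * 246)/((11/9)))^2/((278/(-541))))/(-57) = 1329342376014/15019367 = 88508.55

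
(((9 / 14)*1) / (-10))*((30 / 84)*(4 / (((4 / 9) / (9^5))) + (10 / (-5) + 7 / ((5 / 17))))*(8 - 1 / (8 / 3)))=-729432693 / 7840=-93039.88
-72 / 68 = -18 / 17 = -1.06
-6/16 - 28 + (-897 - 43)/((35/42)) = -9251/8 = -1156.38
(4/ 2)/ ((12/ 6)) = 1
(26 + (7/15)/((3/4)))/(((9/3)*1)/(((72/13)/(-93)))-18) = -9584/24615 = -0.39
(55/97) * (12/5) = 132/97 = 1.36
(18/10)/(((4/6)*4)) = 27/40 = 0.68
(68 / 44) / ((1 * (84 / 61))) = 1037 / 924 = 1.12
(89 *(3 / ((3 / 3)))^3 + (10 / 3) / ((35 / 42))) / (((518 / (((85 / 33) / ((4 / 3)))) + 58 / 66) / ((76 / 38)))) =13503270 / 754601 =17.89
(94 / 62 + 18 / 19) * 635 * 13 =11978005 / 589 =20336.17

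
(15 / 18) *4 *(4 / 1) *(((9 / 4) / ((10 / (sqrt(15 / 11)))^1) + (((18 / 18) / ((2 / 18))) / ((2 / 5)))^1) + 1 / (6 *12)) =3 *sqrt(165) / 11 + 8105 / 27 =303.69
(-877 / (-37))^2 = 769129 / 1369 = 561.82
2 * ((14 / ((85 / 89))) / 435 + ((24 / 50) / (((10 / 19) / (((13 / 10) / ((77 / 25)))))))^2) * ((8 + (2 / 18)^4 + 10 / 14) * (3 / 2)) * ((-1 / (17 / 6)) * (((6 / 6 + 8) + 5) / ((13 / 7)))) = -1595755700983888 / 126139586698125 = -12.65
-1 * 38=-38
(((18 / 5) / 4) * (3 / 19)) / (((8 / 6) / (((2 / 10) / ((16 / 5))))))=81 / 12160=0.01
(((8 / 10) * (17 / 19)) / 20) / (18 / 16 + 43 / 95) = 136 / 5995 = 0.02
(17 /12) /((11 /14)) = 119 /66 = 1.80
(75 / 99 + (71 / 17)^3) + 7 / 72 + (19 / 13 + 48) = 6230265697 / 50584248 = 123.17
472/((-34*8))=-59/34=-1.74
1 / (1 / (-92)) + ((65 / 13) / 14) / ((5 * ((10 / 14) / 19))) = -901 / 10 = -90.10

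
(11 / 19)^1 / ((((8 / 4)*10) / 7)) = 77 / 380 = 0.20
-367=-367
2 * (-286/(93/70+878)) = -0.65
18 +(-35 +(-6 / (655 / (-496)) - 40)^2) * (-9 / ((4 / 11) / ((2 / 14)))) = -51693263199 / 12012700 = -4303.22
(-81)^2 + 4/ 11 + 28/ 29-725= 1862108/ 319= 5837.33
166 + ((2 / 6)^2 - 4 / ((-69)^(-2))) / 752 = 952093 / 6768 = 140.68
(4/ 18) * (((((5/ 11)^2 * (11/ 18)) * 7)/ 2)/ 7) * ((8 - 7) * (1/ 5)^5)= 1/ 222750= 0.00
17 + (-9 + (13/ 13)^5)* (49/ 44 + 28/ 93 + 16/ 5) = -101879/ 5115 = -19.92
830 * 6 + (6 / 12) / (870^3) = 6558689880001 / 1317006000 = 4980.00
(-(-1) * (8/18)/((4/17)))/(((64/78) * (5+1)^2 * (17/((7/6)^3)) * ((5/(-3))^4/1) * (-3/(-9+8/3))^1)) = 84721/51840000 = 0.00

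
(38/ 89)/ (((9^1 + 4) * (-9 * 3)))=-38/ 31239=-0.00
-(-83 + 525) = -442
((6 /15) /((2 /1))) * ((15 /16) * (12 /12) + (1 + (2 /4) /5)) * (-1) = -163 /400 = -0.41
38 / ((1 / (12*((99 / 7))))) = 45144 / 7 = 6449.14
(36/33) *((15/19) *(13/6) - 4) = -522/209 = -2.50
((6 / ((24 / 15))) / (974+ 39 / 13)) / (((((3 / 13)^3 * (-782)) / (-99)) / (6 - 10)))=-0.16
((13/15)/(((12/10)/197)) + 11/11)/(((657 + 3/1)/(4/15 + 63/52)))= 2973587/9266400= 0.32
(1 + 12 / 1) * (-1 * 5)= -65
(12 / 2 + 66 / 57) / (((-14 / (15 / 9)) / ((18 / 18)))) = -340 / 399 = -0.85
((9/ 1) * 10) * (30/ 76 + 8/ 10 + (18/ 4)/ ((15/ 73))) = 39492/ 19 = 2078.53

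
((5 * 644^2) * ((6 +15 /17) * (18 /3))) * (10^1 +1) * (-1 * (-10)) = 160129569600 /17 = 9419386447.06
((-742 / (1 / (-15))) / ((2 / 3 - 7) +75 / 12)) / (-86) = 66780 / 43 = 1553.02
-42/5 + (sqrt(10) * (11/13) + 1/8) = -331/40 + 11 * sqrt(10)/13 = -5.60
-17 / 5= -3.40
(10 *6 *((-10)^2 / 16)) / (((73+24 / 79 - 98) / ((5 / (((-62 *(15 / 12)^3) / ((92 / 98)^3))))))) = 3690981120 / 7115529169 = 0.52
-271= -271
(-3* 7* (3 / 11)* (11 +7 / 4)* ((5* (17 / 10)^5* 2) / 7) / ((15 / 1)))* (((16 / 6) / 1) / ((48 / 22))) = -24137569 / 200000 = -120.69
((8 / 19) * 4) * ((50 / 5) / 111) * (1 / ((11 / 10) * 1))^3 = 0.11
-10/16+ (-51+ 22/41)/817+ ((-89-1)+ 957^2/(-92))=-61915331077/6163448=-10045.57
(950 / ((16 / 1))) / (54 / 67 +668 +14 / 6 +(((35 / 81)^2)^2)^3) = 2538567050921467626401463825 / 28694437556934258206512803104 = 0.09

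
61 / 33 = 1.85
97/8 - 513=-4007/8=-500.88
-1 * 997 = -997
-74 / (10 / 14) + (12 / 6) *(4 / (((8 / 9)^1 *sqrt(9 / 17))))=-518 / 5 + 3 *sqrt(17)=-91.23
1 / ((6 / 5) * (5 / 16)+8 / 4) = 8 / 19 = 0.42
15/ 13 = 1.15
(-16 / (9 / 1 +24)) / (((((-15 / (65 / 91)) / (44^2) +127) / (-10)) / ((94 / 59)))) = 2647040 / 43515627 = 0.06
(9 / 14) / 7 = 9 / 98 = 0.09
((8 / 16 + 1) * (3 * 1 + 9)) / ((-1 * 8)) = -9 / 4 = -2.25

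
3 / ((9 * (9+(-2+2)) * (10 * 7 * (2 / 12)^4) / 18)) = 432 / 35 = 12.34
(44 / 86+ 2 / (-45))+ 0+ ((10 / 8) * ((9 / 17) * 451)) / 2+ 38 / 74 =150.21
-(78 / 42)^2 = -3.45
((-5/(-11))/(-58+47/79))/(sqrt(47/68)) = -0.01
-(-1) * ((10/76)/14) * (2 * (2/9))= 5/1197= 0.00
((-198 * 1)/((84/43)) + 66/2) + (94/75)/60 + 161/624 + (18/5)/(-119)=-1896549103/27846000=-68.11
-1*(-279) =279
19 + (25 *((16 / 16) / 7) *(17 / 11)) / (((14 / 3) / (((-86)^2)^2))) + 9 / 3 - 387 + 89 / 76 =2650239631311 / 40964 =64696797.95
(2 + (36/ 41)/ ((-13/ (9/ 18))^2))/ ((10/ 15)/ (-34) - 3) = -0.66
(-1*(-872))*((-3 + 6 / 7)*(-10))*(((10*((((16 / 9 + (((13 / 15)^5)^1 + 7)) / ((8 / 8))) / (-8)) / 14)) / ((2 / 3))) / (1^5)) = -109574866 / 4725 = -23190.45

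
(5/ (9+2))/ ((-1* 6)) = -5/ 66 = -0.08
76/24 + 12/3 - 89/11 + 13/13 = 5/66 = 0.08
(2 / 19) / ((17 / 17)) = 2 / 19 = 0.11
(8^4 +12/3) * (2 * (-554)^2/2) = 1258355600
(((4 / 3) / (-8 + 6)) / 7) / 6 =-0.02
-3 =-3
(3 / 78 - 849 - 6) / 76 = -22229 / 1976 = -11.25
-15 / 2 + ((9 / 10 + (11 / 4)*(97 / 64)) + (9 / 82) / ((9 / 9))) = -121873 / 52480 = -2.32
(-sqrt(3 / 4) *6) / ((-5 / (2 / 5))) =6 *sqrt(3) / 25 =0.42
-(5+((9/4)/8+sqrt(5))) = -169/32-sqrt(5) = -7.52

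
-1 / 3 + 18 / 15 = 13 / 15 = 0.87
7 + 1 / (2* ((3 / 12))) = 9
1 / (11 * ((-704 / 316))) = -79 / 1936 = -0.04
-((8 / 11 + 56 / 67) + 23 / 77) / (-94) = 0.02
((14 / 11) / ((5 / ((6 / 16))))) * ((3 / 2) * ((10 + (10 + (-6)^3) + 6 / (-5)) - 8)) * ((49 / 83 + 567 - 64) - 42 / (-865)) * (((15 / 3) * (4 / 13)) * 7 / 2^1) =-4090151923074 / 51333425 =-79678.14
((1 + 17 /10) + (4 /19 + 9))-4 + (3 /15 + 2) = 1921 /190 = 10.11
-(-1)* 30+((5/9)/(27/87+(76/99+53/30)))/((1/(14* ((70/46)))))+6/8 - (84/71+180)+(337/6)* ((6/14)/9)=-4826169003935/33608923236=-143.60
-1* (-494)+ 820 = 1314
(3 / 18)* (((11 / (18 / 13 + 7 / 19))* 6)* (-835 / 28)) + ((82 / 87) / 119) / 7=-23487657311 / 125519772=-187.12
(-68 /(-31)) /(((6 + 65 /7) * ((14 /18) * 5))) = 612 /16585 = 0.04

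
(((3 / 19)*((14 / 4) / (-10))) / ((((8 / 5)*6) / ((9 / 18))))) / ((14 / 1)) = -1 / 4864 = -0.00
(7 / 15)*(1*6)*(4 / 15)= 56 / 75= 0.75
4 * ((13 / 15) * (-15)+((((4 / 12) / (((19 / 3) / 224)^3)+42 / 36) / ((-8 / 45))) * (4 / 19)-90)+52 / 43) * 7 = -2756472364611 / 5603803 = -491893.16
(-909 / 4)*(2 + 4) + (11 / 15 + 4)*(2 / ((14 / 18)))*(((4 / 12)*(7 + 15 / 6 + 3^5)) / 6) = -25048 / 21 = -1192.76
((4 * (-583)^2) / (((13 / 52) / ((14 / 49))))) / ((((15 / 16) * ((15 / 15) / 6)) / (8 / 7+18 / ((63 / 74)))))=54295228416 / 245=221613177.21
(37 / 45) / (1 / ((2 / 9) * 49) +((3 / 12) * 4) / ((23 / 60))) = 83398 / 273915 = 0.30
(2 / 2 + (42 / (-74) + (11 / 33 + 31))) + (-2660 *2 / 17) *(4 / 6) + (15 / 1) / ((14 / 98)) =-45201 / 629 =-71.86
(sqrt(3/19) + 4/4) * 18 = 18 * sqrt(57)/19 + 18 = 25.15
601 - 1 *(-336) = 937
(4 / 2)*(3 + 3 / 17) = 108 / 17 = 6.35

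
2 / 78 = 1 / 39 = 0.03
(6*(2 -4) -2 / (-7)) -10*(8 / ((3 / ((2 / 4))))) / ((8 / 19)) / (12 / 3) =-1649 / 84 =-19.63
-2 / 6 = -1 / 3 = -0.33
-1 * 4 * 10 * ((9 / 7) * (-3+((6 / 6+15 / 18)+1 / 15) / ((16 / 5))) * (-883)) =-437085 / 4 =-109271.25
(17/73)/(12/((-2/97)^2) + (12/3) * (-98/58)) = 0.00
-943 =-943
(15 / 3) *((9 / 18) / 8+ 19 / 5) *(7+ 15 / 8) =21939 / 128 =171.40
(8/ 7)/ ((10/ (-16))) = -64/ 35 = -1.83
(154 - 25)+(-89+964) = 1004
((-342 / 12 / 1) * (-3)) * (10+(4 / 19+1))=1917 / 2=958.50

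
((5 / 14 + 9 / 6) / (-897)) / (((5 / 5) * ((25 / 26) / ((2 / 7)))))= -52 / 84525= -0.00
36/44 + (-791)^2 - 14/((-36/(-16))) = 61941884/99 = 625675.60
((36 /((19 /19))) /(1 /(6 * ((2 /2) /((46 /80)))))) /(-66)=-1440 /253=-5.69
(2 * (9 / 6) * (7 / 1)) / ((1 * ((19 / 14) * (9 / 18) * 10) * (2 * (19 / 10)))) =294 / 361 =0.81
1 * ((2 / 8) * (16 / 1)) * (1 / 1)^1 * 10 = 40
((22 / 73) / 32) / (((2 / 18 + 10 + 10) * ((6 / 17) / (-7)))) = -3927 / 422816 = -0.01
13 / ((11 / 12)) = 156 / 11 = 14.18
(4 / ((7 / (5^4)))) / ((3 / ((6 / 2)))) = 2500 / 7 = 357.14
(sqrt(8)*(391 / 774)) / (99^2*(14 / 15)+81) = 1955*sqrt(2) / 17857341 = 0.00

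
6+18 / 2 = 15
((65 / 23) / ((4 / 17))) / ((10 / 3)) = 663 / 184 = 3.60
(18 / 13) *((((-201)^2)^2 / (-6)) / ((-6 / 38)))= 31012575219 / 13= 2385582709.15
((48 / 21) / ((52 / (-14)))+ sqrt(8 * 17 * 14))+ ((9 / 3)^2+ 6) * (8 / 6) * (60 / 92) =3716 / 299+ 4 * sqrt(119) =56.06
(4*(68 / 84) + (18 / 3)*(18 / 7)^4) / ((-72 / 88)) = -21041812 / 64827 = -324.58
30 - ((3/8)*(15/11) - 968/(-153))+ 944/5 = 14269271/67320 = 211.96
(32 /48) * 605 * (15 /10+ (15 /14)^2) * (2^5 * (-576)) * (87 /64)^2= -7129884465 /196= -36376961.56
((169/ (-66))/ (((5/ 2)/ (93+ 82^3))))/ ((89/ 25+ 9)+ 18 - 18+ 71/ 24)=-3727876360/ 102421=-36397.58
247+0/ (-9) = 247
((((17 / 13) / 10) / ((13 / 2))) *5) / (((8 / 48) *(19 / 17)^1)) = 1734 / 3211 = 0.54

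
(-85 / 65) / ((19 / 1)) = -17 / 247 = -0.07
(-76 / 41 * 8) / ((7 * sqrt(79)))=-608 * sqrt(79) / 22673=-0.24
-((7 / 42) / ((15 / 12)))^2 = -4 / 225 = -0.02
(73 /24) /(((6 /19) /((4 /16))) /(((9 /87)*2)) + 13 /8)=1387 /3525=0.39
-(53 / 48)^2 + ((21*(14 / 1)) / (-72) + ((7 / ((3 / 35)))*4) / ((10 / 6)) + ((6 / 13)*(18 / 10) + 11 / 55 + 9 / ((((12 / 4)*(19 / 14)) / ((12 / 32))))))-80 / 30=540322117 / 2845440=189.89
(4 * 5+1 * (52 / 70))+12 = 1146 / 35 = 32.74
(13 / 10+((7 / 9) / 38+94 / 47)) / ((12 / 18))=2839 / 570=4.98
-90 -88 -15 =-193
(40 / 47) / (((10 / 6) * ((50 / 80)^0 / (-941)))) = -22584 / 47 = -480.51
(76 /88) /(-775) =-19 /17050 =-0.00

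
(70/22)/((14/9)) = 45/22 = 2.05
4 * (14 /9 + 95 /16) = 1079 /36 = 29.97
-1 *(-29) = 29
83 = 83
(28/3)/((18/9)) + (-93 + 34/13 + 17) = -2680/39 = -68.72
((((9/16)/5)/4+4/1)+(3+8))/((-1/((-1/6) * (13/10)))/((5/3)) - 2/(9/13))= -80379/640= -125.59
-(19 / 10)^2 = -361 / 100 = -3.61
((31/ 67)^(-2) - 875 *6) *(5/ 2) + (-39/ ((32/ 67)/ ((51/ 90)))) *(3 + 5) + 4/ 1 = -13479.50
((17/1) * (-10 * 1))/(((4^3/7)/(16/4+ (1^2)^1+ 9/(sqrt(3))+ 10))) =-375.52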